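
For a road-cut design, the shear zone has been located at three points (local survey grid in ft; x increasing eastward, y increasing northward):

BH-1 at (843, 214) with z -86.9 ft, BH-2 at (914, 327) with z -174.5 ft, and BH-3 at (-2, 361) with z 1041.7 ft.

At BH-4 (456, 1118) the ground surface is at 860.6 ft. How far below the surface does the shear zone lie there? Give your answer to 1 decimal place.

Two edge vectors: BH-1→BH-2 = (71, 113, -87.6), BH-1→BH-3 = (-845, 147, 1128.6).
Normal n = (BH-1→BH-2) × (BH-1→BH-3) = (140409, -6108.6, 105922).
So ∂z/∂x = −n_x/n_z = −1.325589 and ∂z/∂y = −n_y/n_z = 0.057671.
Intercept c from BH-1: -86.9 + 1117.47 − 12.34 = 1018.23.
At (456, 1118): z_contact = −604.47 + 64.48 + 1018.23 = 478.24 ft.
Depth below ground = 860.6 − 478.24 = 382.4 ft.

382.4 ft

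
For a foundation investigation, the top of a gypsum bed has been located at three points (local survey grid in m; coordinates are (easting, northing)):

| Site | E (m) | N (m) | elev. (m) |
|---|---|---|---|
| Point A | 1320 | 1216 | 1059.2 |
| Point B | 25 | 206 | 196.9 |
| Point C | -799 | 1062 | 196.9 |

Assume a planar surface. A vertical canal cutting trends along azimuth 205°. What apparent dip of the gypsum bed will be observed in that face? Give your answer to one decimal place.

26.2°

Two edge vectors: Point A→Point B = (-1295, -1010, -862.3), Point A→Point C = (-2119, -154, -862.3).
Normal n = (Point A→Point B) × (Point A→Point C) = (738128.8, 710535.2, -1940760).
So ∂z/∂E = −n_x/n_z = 0.38033 and ∂z/∂N = −n_y/n_z = 0.36611.
Unit vector along 205° is (sin 205°, cos 205°) = (-0.4226, -0.9063).
Slope in that direction = a·(-0.4226) + b·(-0.9063) = −0.49254.
Apparent dip = arctan|0.49254| = 26.2° (true dip is 27.8°, so apparent ≤ true as expected).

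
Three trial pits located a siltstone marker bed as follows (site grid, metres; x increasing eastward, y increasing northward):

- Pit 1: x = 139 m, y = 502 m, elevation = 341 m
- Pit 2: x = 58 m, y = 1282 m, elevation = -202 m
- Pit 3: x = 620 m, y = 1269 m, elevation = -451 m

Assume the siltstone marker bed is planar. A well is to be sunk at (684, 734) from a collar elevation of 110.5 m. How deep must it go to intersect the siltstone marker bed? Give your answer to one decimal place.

192.9 m

Let the plane be z = a·x + b·y + c.
Pit 2−Pit 1: −81a + 780b = −543;  Pit 3−Pit 1: 481a + 767b = −792.
Solving gives a = −0.460269, b = −0.743951.
Then c = 341 − a·139 − b·502 = 778.44.
At (684, 734): z_contact = −314.82 − 546.06 + 778.44 = -82.44 m.
Depth below ground = 110.5 − (-82.44) = 192.9 m.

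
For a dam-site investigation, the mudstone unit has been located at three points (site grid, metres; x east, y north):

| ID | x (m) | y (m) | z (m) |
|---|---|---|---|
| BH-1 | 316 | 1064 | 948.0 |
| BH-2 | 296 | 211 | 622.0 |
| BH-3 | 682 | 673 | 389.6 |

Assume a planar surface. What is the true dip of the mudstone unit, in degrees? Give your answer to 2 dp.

Two edge vectors: BH-1→BH-2 = (-20, -853, -326), BH-1→BH-3 = (366, -391, -558.4).
Normal n = (BH-1→BH-2) × (BH-1→BH-3) = (348849.2, -130484, 320018).
So ∂z/∂x = −n_x/n_z = −1.09009 and ∂z/∂y = −n_y/n_z = 0.40774.
Gradient magnitude |∇z| = √(a² + b²) = √(1.18830 + 0.16625) = 1.16385.
True dip = arctan(1.16385) = 49.33°, dipping toward ESE (azimuth ≈ 111°).

49.33°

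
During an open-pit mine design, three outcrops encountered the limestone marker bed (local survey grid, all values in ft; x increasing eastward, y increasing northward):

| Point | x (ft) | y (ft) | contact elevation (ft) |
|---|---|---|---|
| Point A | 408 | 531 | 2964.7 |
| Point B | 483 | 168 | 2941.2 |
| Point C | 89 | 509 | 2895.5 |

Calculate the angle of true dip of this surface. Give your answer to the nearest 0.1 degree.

13.3°

Let the plane be z = a·x + b·y + c.
Point B−Point A: 75a − 363b = −23.5;  Point C−Point A: −319a − 22b = −69.2.
Solving gives a = 0.20948, b = 0.10802.
Gradient magnitude |∇z| = √(a² + b²) = √(0.04388 + 0.01167) = 0.23569.
True dip = arctan(0.23569) = 13.3°, dipping toward WSW (azimuth ≈ 243°).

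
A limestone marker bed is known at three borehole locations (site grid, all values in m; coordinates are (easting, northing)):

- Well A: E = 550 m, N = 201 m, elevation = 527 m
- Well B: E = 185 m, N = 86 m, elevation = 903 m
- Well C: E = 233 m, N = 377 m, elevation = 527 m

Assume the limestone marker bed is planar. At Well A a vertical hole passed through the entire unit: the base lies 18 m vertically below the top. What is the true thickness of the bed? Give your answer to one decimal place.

Let the plane be z = a·E + b·N + c.
Well B−Well A: −365a − 115b = 376;  Well C−Well A: −317a + 176b = 0.
Solving gives a = −0.65719, b = −1.18369.
|∇z| = √(a²+b²) = 1.35390, so dip δ = arctan(1.35390) = 53.55°.
True thickness = vertical thickness × cos δ = 18 × cos 53.55° = 10.7 m.

10.7 m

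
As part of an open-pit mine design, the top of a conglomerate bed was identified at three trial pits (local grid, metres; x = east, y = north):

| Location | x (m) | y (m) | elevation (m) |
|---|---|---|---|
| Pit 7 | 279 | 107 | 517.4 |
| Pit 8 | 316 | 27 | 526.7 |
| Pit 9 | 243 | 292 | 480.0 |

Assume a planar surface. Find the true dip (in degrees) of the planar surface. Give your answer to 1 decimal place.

Two edge vectors: Pit 7→Pit 8 = (37, -80, 9.3), Pit 7→Pit 9 = (-36, 185, -37.4).
Normal n = (Pit 7→Pit 8) × (Pit 7→Pit 9) = (1271.5, 1049, 3965).
So ∂z/∂x = −n_x/n_z = −0.32068 and ∂z/∂y = −n_y/n_z = −0.26456.
Gradient magnitude |∇z| = √(a² + b²) = √(0.10284 + 0.06999) = 0.41573.
True dip = arctan(0.41573) = 22.6°, dipping toward NE (azimuth ≈ 050°).

22.6°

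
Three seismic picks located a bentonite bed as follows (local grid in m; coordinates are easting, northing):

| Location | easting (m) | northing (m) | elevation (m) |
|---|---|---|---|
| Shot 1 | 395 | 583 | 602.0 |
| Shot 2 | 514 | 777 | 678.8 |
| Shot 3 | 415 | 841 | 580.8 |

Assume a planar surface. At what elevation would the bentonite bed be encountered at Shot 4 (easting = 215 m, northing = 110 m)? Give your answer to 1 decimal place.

Let the plane be z = a·easting + b·northing + c.
Shot 2−Shot 1: 119a + 194b = 76.8;  Shot 3−Shot 1: 20a + 258b = −21.2.
Solving gives a = 0.89207, b = −0.15132.
Then c = 602 − a·395 − b·583 = 337.85.
At (215, 110): z = 191.8 − 16.6 + 337.85 = 513.0 m.

513.0 m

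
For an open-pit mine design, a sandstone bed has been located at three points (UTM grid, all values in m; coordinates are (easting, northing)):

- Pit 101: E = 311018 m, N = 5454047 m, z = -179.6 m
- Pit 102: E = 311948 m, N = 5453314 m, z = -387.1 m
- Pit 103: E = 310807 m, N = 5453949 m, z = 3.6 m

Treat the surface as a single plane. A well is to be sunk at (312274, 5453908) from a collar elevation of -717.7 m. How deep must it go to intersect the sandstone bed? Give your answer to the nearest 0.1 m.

180.4 m

Two edge vectors: Pit 101→Pit 102 = (930, -733, -207.5), Pit 101→Pit 103 = (-211, -98, 183.2).
Normal n = (Pit 101→Pit 102) × (Pit 101→Pit 103) = (-154620.6, -126593.5, -245803).
So ∂z/∂E = −n_x/n_z = −0.629042770 and ∂z/∂N = −n_y/n_z = −0.515020158.
Intercept c from Pit 101: -179.6 + 195643.62 + 2808944.15 = 3004408.17.
At (312274, 5453908): z_contact = −196433.70 − 2808872.56 + 3004408.17 = -898.09 m.
Depth below ground = -717.7 − (-898.09) = 180.4 m.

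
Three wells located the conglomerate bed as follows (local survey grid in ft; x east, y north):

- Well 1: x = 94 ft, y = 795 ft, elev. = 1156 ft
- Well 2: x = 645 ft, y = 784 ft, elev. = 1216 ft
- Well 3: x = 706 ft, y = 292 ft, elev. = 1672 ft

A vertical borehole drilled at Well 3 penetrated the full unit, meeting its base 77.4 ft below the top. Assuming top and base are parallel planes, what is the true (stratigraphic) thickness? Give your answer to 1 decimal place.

57.0 ft

Two edge vectors: Well 1→Well 2 = (551, -11, 60), Well 1→Well 3 = (612, -503, 516).
Normal n = (Well 1→Well 2) × (Well 1→Well 3) = (24504, -247596, -270421).
So ∂z/∂x = −n_x/n_z = 0.09061 and ∂z/∂y = −n_y/n_z = −0.91559.
|∇z| = √(a²+b²) = 0.92007, so dip δ = arctan(0.92007) = 42.62°.
True thickness = vertical thickness × cos δ = 77.4 × cos 42.62° = 57.0 ft.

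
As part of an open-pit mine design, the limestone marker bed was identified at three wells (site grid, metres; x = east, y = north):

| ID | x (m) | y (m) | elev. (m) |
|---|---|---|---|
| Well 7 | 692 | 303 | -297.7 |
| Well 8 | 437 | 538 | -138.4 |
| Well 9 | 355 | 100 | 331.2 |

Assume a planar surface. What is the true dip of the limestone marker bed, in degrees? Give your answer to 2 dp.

57.97°

Two edge vectors: Well 7→Well 8 = (-255, 235, 159.3), Well 7→Well 9 = (-337, -203, 628.9).
Normal n = (Well 7→Well 8) × (Well 7→Well 9) = (180129.4, 106685.4, 130960).
So ∂z/∂x = −n_x/n_z = −1.37545 and ∂z/∂y = −n_y/n_z = −0.81464.
Gradient magnitude |∇z| = √(a² + b²) = √(1.89187 + 0.66364) = 1.59860.
True dip = arctan(1.59860) = 57.97°, dipping toward ENE (azimuth ≈ 059°).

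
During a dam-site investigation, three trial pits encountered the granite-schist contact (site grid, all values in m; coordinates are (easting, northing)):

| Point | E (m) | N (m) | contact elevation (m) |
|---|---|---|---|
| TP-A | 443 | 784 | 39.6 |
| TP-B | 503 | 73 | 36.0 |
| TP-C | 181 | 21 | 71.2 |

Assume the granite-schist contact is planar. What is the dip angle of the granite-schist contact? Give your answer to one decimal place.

Two edge vectors: TP-A→TP-B = (60, -711, -3.6), TP-A→TP-C = (-262, -763, 31.6).
Normal n = (TP-A→TP-B) × (TP-A→TP-C) = (-25214.4, -952.8, -232062).
So ∂z/∂E = −n_x/n_z = −0.10865 and ∂z/∂N = −n_y/n_z = −0.00411.
Gradient magnitude |∇z| = √(a² + b²) = √(0.01181 + 0.00002) = 0.10873.
True dip = arctan(0.10873) = 6.2°, dipping toward E (azimuth ≈ 088°).

6.2°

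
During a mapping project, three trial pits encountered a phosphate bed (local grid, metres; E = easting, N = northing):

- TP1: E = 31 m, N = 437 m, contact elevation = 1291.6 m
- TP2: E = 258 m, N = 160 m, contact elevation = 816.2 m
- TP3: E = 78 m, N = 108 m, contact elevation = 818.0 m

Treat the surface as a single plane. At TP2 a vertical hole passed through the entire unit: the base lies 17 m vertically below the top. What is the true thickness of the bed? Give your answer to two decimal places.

9.70 m

Let the plane be z = a·E + b·N + c.
TP2−TP1: 227a − 277b = −475.4;  TP3−TP1: 47a − 329b = −473.6.
Solving gives a = −0.40898, b = 1.38109.
|∇z| = √(a²+b²) = 1.44037, so dip δ = arctan(1.44037) = 55.23°.
True thickness = vertical thickness × cos δ = 17 × cos 55.23° = 9.70 m.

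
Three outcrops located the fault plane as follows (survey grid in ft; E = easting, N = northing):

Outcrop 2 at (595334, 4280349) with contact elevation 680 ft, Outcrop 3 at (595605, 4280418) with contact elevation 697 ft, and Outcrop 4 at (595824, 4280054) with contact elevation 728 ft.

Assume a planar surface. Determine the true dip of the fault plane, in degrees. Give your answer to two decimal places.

Let the plane be z = a·E + b·N + c.
Outcrop 3−Outcrop 2: 271a + 69b = 17;  Outcrop 4−Outcrop 2: 490a − 295b = 48.
Solving gives a = 0.07320, b = −0.04112.
Gradient magnitude |∇z| = √(a² + b²) = √(0.00536 + 0.00169) = 0.08396.
True dip = arctan(0.08396) = 4.80°, dipping toward WNW (azimuth ≈ 299°).

4.80°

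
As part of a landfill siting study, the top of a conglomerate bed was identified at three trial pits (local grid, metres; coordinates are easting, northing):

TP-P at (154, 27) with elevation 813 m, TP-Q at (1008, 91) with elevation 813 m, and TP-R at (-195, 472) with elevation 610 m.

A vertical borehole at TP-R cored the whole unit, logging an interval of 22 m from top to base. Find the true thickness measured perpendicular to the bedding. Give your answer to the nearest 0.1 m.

20.2 m

Two edge vectors: TP-P→TP-Q = (854, 64, 0), TP-P→TP-R = (-349, 445, -203).
Normal n = (TP-P→TP-Q) × (TP-P→TP-R) = (-12992, 173362, 402366).
So ∂z/∂easting = −n_x/n_z = 0.03229 and ∂z/∂northing = −n_y/n_z = −0.43086.
|∇z| = √(a²+b²) = 0.43206, so dip δ = arctan(0.43206) = 23.37°.
True thickness = vertical thickness × cos δ = 22 × cos 23.37° = 20.2 m.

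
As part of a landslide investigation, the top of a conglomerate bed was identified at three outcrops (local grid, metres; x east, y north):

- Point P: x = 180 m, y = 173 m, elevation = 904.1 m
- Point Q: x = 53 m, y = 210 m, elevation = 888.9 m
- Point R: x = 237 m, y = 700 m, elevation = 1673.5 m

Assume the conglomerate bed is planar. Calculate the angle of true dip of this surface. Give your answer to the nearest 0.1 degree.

56.3°

Two edge vectors: Point P→Point Q = (-127, 37, -15.2), Point P→Point R = (57, 527, 769.4).
Normal n = (Point P→Point Q) × (Point P→Point R) = (36478.2, 96847.4, -69038).
So ∂z/∂x = −n_x/n_z = 0.52838 and ∂z/∂y = −n_y/n_z = 1.40281.
Gradient magnitude |∇z| = √(a² + b²) = √(0.27918 + 1.96788) = 1.49902.
True dip = arctan(1.49902) = 56.3°, dipping toward SSW (azimuth ≈ 201°).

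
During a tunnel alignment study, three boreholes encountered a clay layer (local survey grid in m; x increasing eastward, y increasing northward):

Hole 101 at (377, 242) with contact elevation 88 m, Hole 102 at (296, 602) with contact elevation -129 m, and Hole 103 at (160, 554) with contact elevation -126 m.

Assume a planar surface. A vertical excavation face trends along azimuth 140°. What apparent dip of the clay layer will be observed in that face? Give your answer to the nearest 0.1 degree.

28.6°

Let the plane be z = a·x + b·y + c.
Hole 102−Hole 101: −81a + 360b = −217;  Hole 103−Hole 101: −217a + 312b = −214.
Solving gives a = 0.17666, b = −0.56303.
Unit vector along 140° is (sin 140°, cos 140°) = (0.6428, -0.7660).
Slope in that direction = a·(0.6428) + b·(-0.7660) = 0.54486.
Apparent dip = arctan|0.54486| = 28.6° (true dip is 30.5°, so apparent ≤ true as expected).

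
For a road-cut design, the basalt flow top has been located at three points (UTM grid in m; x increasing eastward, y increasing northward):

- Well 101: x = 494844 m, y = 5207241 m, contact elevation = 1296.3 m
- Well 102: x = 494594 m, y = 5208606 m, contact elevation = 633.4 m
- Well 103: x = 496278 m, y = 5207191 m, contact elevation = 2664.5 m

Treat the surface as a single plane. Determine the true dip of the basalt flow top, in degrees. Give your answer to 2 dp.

44.82°

Let the plane be z = a·x + b·y + c.
Well 102−Well 101: −250a + 1365b = −662.9;  Well 103−Well 101: 1434a − 50b = 1368.2.
Solving gives a = 0.94320, b = −0.31289.
Gradient magnitude |∇z| = √(a² + b²) = √(0.88963 + 0.09790) = 0.99375.
True dip = arctan(0.99375) = 44.82°, dipping toward WNW (azimuth ≈ 288°).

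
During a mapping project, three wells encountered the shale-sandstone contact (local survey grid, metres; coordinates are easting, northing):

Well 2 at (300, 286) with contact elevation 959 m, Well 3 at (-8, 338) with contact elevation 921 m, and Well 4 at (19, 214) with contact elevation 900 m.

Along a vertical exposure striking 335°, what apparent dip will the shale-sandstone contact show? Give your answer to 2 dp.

6.73°

Two edge vectors: Well 2→Well 3 = (-308, 52, -38), Well 2→Well 4 = (-281, -72, -59).
Normal n = (Well 2→Well 3) × (Well 2→Well 4) = (-5804, -7494, 36788).
So ∂z/∂easting = −n_x/n_z = 0.15777 and ∂z/∂northing = −n_y/n_z = 0.20371.
Unit vector along 335° is (sin 335°, cos 335°) = (-0.4226, 0.9063).
Slope in that direction = a·(-0.4226) + b·(0.9063) = 0.11795.
Apparent dip = arctan|0.11795| = 6.73° (true dip is 14.4°, so apparent ≤ true as expected).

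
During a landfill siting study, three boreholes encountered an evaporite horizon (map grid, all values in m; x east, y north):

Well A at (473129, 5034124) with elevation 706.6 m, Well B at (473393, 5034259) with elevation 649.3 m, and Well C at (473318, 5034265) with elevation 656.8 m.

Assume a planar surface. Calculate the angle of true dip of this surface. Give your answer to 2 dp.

Let the plane be z = a·x + b·y + c.
Well B−Well A: 264a + 135b = −57.3;  Well C−Well A: 189a + 141b = −49.8.
Solving gives a = −0.11583, b = −0.19792.
Gradient magnitude |∇z| = √(a² + b²) = √(0.01342 + 0.03917) = 0.22933.
True dip = arctan(0.22933) = 12.92°, dipping toward NNE (azimuth ≈ 030°).

12.92°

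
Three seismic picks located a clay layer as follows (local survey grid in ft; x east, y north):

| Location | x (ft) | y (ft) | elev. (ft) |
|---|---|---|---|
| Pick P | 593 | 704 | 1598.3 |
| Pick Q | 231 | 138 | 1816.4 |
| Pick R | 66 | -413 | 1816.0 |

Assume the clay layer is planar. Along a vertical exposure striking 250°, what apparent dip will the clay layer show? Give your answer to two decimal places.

Let the plane be z = a·x + b·y + c.
Pick Q−Pick P: −362a − 566b = 218.1;  Pick R−Pick P: −527a − 1117b = 217.7.
Solving gives a = −1.13507, b = 0.34063.
Unit vector along 250° is (sin 250°, cos 250°) = (-0.9397, -0.3420).
Slope in that direction = a·(-0.9397) + b·(-0.3420) = 0.95012.
Apparent dip = arctan|0.95012| = 43.53° (true dip is 49.8°, so apparent ≤ true as expected).

43.53°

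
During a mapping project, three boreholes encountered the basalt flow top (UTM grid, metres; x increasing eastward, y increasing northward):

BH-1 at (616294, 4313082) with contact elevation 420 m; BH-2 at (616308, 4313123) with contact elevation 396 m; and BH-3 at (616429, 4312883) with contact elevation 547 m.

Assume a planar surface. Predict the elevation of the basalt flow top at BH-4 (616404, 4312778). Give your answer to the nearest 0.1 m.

609.0 m

Two edge vectors: BH-1→BH-2 = (14, 41, -24), BH-1→BH-3 = (135, -199, 127).
Normal n = (BH-1→BH-2) × (BH-1→BH-3) = (431, -5018, -8321).
So ∂z/∂x = −n_x/n_z = 0.051796659 and ∂z/∂y = −n_y/n_z = −0.603052518.
Intercept c from BH-1: 420 − 31921.97 + 2601014.96 = 2569512.99.
At (616404, 4312778): z = 31927.7 − 2600831.6 + 2569512.99 = 609.0 m.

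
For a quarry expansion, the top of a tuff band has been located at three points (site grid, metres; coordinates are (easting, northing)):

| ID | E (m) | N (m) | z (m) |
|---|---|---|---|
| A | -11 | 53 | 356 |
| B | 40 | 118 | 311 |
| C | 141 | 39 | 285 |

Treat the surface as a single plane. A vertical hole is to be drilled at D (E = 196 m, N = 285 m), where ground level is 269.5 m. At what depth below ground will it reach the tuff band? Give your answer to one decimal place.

86.5 m

Two edge vectors: A→B = (51, 65, -45), A→C = (152, -14, -71).
Normal n = (A→B) × (A→C) = (-5245, -3219, -10594).
So ∂z/∂E = −n_x/n_z = −0.49509 and ∂z/∂N = −n_y/n_z = −0.30385.
Intercept c from A: 356 − 5.45 + 16.10 = 366.66.
At (196, 285): z_contact = −97.04 − 86.60 + 366.66 = 183.02 m.
Depth below ground = 269.5 − 183.02 = 86.5 m.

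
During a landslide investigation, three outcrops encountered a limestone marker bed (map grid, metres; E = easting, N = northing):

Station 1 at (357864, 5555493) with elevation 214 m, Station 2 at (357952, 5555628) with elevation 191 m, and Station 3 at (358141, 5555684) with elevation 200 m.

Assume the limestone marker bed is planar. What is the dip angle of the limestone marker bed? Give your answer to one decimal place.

Let the plane be z = a·E + b·N + c.
Station 2−Station 1: 88a + 135b = −23;  Station 3−Station 1: 277a + 191b = −14.
Solving gives a = 0.12158, b = −0.24962.
Gradient magnitude |∇z| = √(a² + b²) = √(0.01478 + 0.06231) = 0.27766.
True dip = arctan(0.27766) = 15.5°, dipping toward NNW (azimuth ≈ 334°).

15.5°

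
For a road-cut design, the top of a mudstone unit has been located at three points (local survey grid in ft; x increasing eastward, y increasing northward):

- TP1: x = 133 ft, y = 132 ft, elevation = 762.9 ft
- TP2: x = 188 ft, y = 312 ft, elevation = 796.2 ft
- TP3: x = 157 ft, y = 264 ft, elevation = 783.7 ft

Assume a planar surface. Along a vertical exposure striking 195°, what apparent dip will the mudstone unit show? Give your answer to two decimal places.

9.68°

Two edge vectors: TP1→TP2 = (55, 180, 33.3), TP1→TP3 = (24, 132, 20.8).
Normal n = (TP1→TP2) × (TP1→TP3) = (-651.6, -344.8, 2940).
So ∂z/∂x = −n_x/n_z = 0.22163 and ∂z/∂y = −n_y/n_z = 0.11728.
Unit vector along 195° is (sin 195°, cos 195°) = (-0.2588, -0.9659).
Slope in that direction = a·(-0.2588) + b·(-0.9659) = −0.17065.
Apparent dip = arctan|0.17065| = 9.68° (true dip is 14.1°, so apparent ≤ true as expected).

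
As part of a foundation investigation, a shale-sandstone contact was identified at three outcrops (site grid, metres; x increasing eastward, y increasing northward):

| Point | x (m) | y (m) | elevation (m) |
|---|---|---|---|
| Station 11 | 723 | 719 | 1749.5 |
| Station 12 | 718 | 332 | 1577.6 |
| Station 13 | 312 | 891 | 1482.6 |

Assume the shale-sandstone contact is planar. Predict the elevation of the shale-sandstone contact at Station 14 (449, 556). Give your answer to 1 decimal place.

1451.2 m

Two edge vectors: Station 11→Station 12 = (-5, -387, -171.9), Station 11→Station 13 = (-411, 172, -266.9).
Normal n = (Station 11→Station 12) × (Station 11→Station 13) = (132857.1, 69316.4, -159917).
So ∂z/∂x = −n_x/n_z = 0.83079 and ∂z/∂y = −n_y/n_z = 0.43345.
Intercept c from Station 11: 1749.5 − 600.66 − 311.65 = 837.19.
At (449, 556): z = 373.0 + 241.0 + 837.19 = 1451.2 m.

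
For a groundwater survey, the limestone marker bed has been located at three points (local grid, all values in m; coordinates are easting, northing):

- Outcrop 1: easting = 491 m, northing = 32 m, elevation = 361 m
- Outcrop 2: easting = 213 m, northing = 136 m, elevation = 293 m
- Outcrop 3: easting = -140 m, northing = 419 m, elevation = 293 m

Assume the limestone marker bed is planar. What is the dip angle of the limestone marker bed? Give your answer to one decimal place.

Let the plane be z = a·easting + b·northing + c.
Outcrop 2−Outcrop 1: −278a + 104b = −68;  Outcrop 3−Outcrop 1: −631a + 387b = −68.
Solving gives a = 0.45861, b = 0.57204.
Gradient magnitude |∇z| = √(a² + b²) = √(0.21032 + 0.32723) = 0.73318.
True dip = arctan(0.73318) = 36.2°, dipping toward SW (azimuth ≈ 219°).

36.2°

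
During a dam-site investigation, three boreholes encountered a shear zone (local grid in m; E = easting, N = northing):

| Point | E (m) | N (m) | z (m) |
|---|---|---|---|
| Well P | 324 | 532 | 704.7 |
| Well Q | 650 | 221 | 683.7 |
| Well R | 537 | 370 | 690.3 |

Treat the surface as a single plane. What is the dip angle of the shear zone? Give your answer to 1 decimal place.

4.7°

Two edge vectors: Well P→Well Q = (326, -311, -21), Well P→Well R = (213, -162, -14.4).
Normal n = (Well P→Well Q) × (Well P→Well R) = (1076.4, 221.4, 13431).
So ∂z/∂E = −n_x/n_z = −0.08014 and ∂z/∂N = −n_y/n_z = −0.01648.
Gradient magnitude |∇z| = √(a² + b²) = √(0.00642 + 0.00027) = 0.08182.
True dip = arctan(0.08182) = 4.7°, dipping toward ENE (azimuth ≈ 078°).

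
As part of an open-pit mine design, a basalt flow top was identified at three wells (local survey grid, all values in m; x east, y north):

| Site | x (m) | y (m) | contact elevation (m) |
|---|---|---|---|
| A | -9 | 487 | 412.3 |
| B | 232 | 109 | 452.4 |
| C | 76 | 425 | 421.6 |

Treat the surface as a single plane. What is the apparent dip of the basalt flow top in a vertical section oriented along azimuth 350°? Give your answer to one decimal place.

4.4°

Let the plane be z = a·x + b·y + c.
B−A: 241a − 378b = 40.1;  C−A: 85a − 62b = 9.3.
Solving gives a = 0.05988, b = −0.06791.
Unit vector along 350° is (sin 350°, cos 350°) = (-0.1736, 0.9848).
Slope in that direction = a·(-0.1736) + b·(0.9848) = −0.07727.
Apparent dip = arctan|0.07727| = 4.4° (true dip is 5.2°, so apparent ≤ true as expected).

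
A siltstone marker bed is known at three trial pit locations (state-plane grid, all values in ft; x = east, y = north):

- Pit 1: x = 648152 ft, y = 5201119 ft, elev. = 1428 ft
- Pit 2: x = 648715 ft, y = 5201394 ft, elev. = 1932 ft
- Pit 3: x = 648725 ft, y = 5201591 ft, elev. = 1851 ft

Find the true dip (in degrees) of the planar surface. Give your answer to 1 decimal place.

50.6°

Let the plane be z = a·x + b·y + c.
Pit 2−Pit 1: 563a + 275b = 504;  Pit 3−Pit 1: 573a + 472b = 423.
Solving gives a = 1.12391, b = −0.46822.
Gradient magnitude |∇z| = √(a² + b²) = √(1.26317 + 0.21923) = 1.21754.
True dip = arctan(1.21754) = 50.6°, dipping toward WNW (azimuth ≈ 293°).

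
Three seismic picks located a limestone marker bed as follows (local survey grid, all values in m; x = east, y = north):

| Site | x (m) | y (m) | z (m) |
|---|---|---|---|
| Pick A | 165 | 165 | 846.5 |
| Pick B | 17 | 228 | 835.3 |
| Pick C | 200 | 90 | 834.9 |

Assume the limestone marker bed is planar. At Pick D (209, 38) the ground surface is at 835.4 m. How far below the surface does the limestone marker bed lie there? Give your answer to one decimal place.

11.2 m

Two edge vectors: Pick A→Pick B = (-148, 63, -11.2), Pick A→Pick C = (35, -75, -11.6).
Normal n = (Pick A→Pick B) × (Pick A→Pick C) = (-1570.8, -2108.8, 8895).
So ∂z/∂x = −n_x/n_z = 0.17659 and ∂z/∂y = −n_y/n_z = 0.23708.
Intercept c from Pick A: 846.5 − 29.14 − 39.12 = 778.24.
At (209, 38): z_contact = 36.91 + 9.01 + 778.24 = 824.16 m.
Depth below ground = 835.4 − 824.16 = 11.2 m.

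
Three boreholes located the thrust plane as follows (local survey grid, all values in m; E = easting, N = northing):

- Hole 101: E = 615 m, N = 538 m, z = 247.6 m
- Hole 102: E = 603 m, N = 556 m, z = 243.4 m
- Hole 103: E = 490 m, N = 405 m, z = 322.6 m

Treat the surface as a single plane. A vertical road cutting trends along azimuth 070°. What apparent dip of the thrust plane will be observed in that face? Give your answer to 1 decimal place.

Let the plane be z = a·E + b·N + c.
Hole 102−Hole 101: −12a + 18b = −4.2;  Hole 103−Hole 101: −125a − 133b = 75.
Solving gives a = −0.20577, b = −0.37051.
Unit vector along 070° is (sin 70°, cos 70°) = (0.9397, 0.3420).
Slope in that direction = a·(0.9397) + b·(0.3420) = −0.32009.
Apparent dip = arctan|0.32009| = 17.7° (true dip is 23.0°, so apparent ≤ true as expected).

17.7°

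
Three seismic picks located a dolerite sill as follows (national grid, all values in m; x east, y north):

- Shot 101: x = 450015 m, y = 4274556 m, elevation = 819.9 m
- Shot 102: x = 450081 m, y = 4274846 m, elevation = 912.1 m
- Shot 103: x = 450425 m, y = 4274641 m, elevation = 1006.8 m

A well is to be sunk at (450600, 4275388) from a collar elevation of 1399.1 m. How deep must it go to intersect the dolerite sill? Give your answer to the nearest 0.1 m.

152.8 m

Let the plane be z = a·x + b·y + c.
Shot 102−Shot 101: 66a + 290b = 92.2;  Shot 103−Shot 101: 410a + 85b = 186.9.
Solving gives a = 0.409250596, b = 0.224791244.
Then c = 819.9 − a·450015 − b·4274556 = −1144231.77.
At (450600, 4275388): z_contact = 184408.32 + 961069.79 − 1144231.77 = 1246.34 m.
Depth below ground = 1399.1 − 1246.34 = 152.8 m.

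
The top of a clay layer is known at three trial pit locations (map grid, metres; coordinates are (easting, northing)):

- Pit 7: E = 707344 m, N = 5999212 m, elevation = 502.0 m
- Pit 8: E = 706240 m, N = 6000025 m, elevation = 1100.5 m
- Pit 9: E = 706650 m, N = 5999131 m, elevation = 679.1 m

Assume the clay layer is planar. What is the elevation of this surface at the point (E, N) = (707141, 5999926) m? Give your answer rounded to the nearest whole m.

802 m

Let the plane be z = a·E + b·N + c.
Pit 8−Pit 7: −1104a + 813b = 598.5;  Pit 9−Pit 7: −694a − 81b = 177.1.
Solving gives a = −0.29444195, b = 0.33632976.
Then c = 502 − a·707344 − b·5999212 = −1808939.77.
At (707141, 5999926): z = −208212.0 + 2017953.7 − 1808939.77 = 801.9 m.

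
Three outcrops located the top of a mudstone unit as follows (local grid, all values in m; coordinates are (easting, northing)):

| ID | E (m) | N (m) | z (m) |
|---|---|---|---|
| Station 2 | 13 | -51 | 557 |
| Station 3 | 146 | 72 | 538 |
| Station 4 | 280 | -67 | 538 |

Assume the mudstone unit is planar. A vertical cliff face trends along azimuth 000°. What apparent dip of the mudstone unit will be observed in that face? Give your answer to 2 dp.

Let the plane be z = a·E + b·N + c.
Station 3−Station 2: 133a + 123b = −19;  Station 4−Station 2: 267a − 16b = −19.
Solving gives a = −0.07552, b = −0.07281.
Unit vector along 000° is (sin 0°, cos 0°) = (0.0000, 1.0000).
Slope in that direction = a·(0.0000) + b·(1.0000) = −0.07281.
Apparent dip = arctan|0.07281| = 4.16° (true dip is 6.0°, so apparent ≤ true as expected).

4.16°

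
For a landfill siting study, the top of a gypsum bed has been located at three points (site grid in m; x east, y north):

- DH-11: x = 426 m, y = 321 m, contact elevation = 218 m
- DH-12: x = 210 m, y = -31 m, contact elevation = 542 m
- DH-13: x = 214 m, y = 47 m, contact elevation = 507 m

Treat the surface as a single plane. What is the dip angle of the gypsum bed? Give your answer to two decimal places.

Two edge vectors: DH-11→DH-12 = (-216, -352, 324), DH-11→DH-13 = (-212, -274, 289).
Normal n = (DH-11→DH-12) × (DH-11→DH-13) = (-12952, -6264, -15440).
So ∂z/∂x = −n_x/n_z = −0.83886 and ∂z/∂y = −n_y/n_z = −0.40570.
Gradient magnitude |∇z| = √(a² + b²) = √(0.70369 + 0.16459) = 0.93181.
True dip = arctan(0.93181) = 42.98°, dipping toward ENE (azimuth ≈ 064°).

42.98°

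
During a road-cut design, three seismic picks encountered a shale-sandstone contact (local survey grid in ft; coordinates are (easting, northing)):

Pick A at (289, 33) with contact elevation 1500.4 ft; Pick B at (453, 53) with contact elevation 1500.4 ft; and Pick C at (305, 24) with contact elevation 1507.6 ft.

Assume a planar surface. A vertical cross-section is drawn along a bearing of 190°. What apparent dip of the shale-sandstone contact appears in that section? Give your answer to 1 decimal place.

Let the plane be z = a·E + b·N + c.
Pick B−Pick A: 164a + 20b = 0;  Pick C−Pick A: 16a − 9b = 7.2.
Solving gives a = 0.08018, b = −0.65746.
Unit vector along 190° is (sin 190°, cos 190°) = (-0.1736, -0.9848).
Slope in that direction = a·(-0.1736) + b·(-0.9848) = 0.63355.
Apparent dip = arctan|0.63355| = 32.4° (true dip is 33.5°, so apparent ≤ true as expected).

32.4°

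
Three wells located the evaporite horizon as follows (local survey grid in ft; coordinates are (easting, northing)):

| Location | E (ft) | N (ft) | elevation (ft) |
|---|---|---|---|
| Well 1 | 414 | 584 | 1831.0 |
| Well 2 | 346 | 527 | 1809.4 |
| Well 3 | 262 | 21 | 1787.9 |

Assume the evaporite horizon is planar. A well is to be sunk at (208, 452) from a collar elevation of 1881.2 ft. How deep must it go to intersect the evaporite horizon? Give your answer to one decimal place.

116.1 ft

Let the plane be z = a·E + b·N + c.
Well 2−Well 1: −68a − 57b = −21.6;  Well 3−Well 1: −152a − 563b = −43.1.
Solving gives a = 0.32762, b = −0.01190.
Then c = 1831 − a·414 − b·584 = 1702.31.
At (208, 452): z_contact = 68.14 − 5.38 + 1702.31 = 1765.08 ft.
Depth below ground = 1881.2 − 1765.08 = 116.1 ft.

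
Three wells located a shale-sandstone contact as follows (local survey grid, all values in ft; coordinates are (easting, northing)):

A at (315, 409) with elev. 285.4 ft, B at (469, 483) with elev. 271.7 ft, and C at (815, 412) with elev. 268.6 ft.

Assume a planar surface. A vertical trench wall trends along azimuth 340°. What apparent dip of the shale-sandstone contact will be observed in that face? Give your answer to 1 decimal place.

5.6°

Let the plane be z = a·E + b·N + c.
B−A: 154a + 74b = −13.7;  C−A: 500a + 3b = −16.8.
Solving gives a = −0.03290, b = −0.11667.
Unit vector along 340° is (sin 340°, cos 340°) = (-0.3420, 0.9397).
Slope in that direction = a·(-0.3420) + b·(0.9397) = −0.09838.
Apparent dip = arctan|0.09838| = 5.6° (true dip is 6.9°, so apparent ≤ true as expected).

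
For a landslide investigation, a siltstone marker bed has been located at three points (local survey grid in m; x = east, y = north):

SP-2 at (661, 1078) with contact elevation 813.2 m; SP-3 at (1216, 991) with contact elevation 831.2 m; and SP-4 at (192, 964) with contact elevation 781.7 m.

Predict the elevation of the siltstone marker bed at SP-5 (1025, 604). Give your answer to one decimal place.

Two edge vectors: SP-2→SP-3 = (555, -87, 18), SP-2→SP-4 = (-469, -114, -31.5).
Normal n = (SP-2→SP-3) × (SP-2→SP-4) = (4792.5, 9040.5, -104073).
So ∂z/∂x = −n_x/n_z = 0.046049 and ∂z/∂y = −n_y/n_z = 0.086867.
Intercept c from SP-2: 813.2 − 30.44 − 93.64 = 689.12.
At (1025, 604): z = 47.2 + 52.5 + 689.12 = 788.8 m.

788.8 m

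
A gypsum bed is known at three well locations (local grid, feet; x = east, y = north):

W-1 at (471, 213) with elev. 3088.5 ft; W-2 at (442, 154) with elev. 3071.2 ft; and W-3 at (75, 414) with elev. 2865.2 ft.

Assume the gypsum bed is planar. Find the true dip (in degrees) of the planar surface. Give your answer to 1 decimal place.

Let the plane be z = a·x + b·y + c.
W-2−W-1: −29a − 59b = −17.3;  W-3−W-1: −396a + 201b = −223.3.
Solving gives a = 0.57041, b = 0.01285.
Gradient magnitude |∇z| = √(a² + b²) = √(0.32537 + 0.00017) = 0.57056.
True dip = arctan(0.57056) = 29.7°, dipping toward W (azimuth ≈ 269°).

29.7°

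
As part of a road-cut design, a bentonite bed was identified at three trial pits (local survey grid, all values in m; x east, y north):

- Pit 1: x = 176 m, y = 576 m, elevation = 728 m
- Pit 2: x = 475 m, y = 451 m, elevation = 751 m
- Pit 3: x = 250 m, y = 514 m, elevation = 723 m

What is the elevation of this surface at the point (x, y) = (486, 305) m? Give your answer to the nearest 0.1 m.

Two edge vectors: Pit 1→Pit 2 = (299, -125, 23), Pit 1→Pit 3 = (74, -62, -5).
Normal n = (Pit 1→Pit 2) × (Pit 1→Pit 3) = (2051, 3197, -9288).
So ∂z/∂x = −n_x/n_z = 0.22082 and ∂z/∂y = −n_y/n_z = 0.34421.
Intercept c from Pit 1: 728 − 38.86 − 198.26 = 490.87.
At (486, 305): z = 107.3 + 105.0 + 490.87 = 703.2 m.

703.2 m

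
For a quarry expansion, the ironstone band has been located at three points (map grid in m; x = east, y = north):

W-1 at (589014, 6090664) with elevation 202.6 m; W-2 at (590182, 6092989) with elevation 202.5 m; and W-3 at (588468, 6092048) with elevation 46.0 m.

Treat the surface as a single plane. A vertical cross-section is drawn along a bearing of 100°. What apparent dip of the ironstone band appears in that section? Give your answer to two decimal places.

7.70°

Two edge vectors: W-1→W-2 = (1168, 2325, -0.1), W-1→W-3 = (-546, 1384, -156.6).
Normal n = (W-1→W-2) × (W-1→W-3) = (-363956.6, 182963.4, 2885962).
So ∂z/∂x = −n_x/n_z = 0.12611 and ∂z/∂y = −n_y/n_z = −0.06340.
Unit vector along 100° is (sin 100°, cos 100°) = (0.9848, -0.1736).
Slope in that direction = a·(0.9848) + b·(-0.1736) = 0.13521.
Apparent dip = arctan|0.13521| = 7.70° (true dip is 8.0°, so apparent ≤ true as expected).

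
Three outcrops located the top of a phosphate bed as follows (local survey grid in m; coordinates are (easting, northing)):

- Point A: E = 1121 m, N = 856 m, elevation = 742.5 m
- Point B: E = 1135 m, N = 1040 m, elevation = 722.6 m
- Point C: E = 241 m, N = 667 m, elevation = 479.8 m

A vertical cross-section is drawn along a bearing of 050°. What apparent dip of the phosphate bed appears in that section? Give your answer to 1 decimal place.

Let the plane be z = a·E + b·N + c.
Point B−Point A: 14a + 184b = −19.9;  Point C−Point A: −880a − 189b = −262.7.
Solving gives a = 0.32710, b = −0.13304.
Unit vector along 050° is (sin 50°, cos 50°) = (0.7660, 0.6428).
Slope in that direction = a·(0.7660) + b·(0.6428) = 0.16505.
Apparent dip = arctan|0.16505| = 9.4° (true dip is 19.4°, so apparent ≤ true as expected).

9.4°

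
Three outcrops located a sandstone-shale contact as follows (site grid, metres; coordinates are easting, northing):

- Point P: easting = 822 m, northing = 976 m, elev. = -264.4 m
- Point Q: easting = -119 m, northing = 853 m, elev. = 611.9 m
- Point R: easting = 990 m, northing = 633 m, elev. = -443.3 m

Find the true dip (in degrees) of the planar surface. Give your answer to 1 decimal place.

Let the plane be z = a·easting + b·northing + c.
Point Q−Point P: −941a − 123b = 876.3;  Point R−Point P: 168a − 343b = −178.9.
Solving gives a = −0.93928, b = 0.06152.
Gradient magnitude |∇z| = √(a² + b²) = √(0.88226 + 0.00378) = 0.94130.
True dip = arctan(0.94130) = 43.3°, dipping toward E (azimuth ≈ 094°).

43.3°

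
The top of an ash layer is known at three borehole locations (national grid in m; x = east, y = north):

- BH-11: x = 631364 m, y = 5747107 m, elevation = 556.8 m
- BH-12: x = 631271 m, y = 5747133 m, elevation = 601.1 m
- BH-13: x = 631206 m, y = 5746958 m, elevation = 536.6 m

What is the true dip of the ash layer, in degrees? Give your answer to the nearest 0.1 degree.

Let the plane be z = a·x + b·y + c.
BH-12−BH-11: −93a + 26b = 44.3;  BH-13−BH-11: −158a − 149b = −20.2.
Solving gives a = −0.33819, b = 0.49418.
Gradient magnitude |∇z| = √(a² + b²) = √(0.11437 + 0.24422) = 0.59882.
True dip = arctan(0.59882) = 30.9°, dipping toward SE (azimuth ≈ 146°).

30.9°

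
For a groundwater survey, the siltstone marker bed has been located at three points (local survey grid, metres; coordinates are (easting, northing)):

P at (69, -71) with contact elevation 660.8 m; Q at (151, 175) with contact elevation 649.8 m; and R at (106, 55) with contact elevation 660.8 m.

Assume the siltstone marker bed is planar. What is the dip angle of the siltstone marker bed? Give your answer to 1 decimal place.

49.6°

Let the plane be z = a·E + b·N + c.
Q−P: 82a + 246b = −11;  R−P: 37a + 126b = 0.
Solving gives a = −1.12683, b = 0.33089.
Gradient magnitude |∇z| = √(a² + b²) = √(1.26974 + 0.10949) = 1.17441.
True dip = arctan(1.17441) = 49.6°, dipping toward ESE (azimuth ≈ 106°).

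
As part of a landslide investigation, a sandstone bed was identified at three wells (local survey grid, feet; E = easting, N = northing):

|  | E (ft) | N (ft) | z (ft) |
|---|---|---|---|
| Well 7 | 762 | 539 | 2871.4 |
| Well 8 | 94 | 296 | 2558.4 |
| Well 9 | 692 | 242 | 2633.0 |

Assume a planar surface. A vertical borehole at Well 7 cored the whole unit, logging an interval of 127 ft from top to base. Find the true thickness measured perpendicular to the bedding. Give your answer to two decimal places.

Two edge vectors: Well 7→Well 8 = (-668, -243, -313), Well 7→Well 9 = (-70, -297, -238.4).
Normal n = (Well 7→Well 8) × (Well 7→Well 9) = (-35029.8, -137341.2, 181386).
So ∂z/∂E = −n_x/n_z = 0.19312 and ∂z/∂N = −n_y/n_z = 0.75718.
|∇z| = √(a²+b²) = 0.78142, so dip δ = arctan(0.78142) = 38.00°.
True thickness = vertical thickness × cos δ = 127 × cos 38.00° = 100.07 ft.

100.07 ft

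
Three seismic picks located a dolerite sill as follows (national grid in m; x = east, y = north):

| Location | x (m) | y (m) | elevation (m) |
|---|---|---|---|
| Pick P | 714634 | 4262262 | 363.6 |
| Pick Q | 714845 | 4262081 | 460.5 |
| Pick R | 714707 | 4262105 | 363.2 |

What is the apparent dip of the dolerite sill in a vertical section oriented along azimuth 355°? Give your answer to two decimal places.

Two edge vectors: Pick P→Pick Q = (211, -181, 96.9), Pick P→Pick R = (73, -157, -0.4).
Normal n = (Pick P→Pick Q) × (Pick P→Pick R) = (15285.7, 7158.1, -19914).
So ∂z/∂x = −n_x/n_z = 0.76759 and ∂z/∂y = −n_y/n_z = 0.35945.
Unit vector along 355° is (sin 355°, cos 355°) = (-0.0872, 0.9962).
Slope in that direction = a·(-0.0872) + b·(0.9962) = 0.29118.
Apparent dip = arctan|0.29118| = 16.23° (true dip is 40.3°, so apparent ≤ true as expected).

16.23°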